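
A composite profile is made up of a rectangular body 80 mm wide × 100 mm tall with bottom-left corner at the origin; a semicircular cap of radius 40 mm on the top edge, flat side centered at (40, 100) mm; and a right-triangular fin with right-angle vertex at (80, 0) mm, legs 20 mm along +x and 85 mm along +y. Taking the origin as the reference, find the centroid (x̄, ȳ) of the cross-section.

rectangular body: A = 80 × 100 = 8000.00, centroid at (40.00, 50.00).
semicircular top: A = ½π·40² = 2513.27, centroid at (40.00, 116.98).
triangular fin: A = ½·20·85 = 850.00, centroid at (86.67, 28.33).
ΣA = 11363.27 mm², ΣAx̄ = 494197.63 mm³, ΣAȳ = 718077.41 mm³.
x̄ = 494197.63/11363.27 = 43.49 mm; ȳ = 718077.41/11363.27 = 63.19 mm.

x̄ = 43.49 mm, ȳ = 63.19 mm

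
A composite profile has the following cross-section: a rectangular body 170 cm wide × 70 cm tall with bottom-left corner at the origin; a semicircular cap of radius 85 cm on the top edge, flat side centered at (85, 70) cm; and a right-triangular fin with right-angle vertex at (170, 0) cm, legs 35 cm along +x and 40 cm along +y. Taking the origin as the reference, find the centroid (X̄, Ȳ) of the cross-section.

rectangular body: A = 170 × 70 = 11900.00, centroid at (85.00, 35.00).
semicircular top: A = ½π·85² = 11349.00, centroid at (85.00, 106.08).
triangular fin: A = ½·35·40 = 700.00, centroid at (181.67, 13.33).
ΣA = 23949.00 cm², ΣAX̄ = 2103331.96 cm³, ΣAȲ = 1629680.24 cm³.
X̄ = 2103331.96/23949.00 = 87.83 cm; Ȳ = 1629680.24/23949.00 = 68.05 cm.

X̄ = 87.83 cm, Ȳ = 68.05 cm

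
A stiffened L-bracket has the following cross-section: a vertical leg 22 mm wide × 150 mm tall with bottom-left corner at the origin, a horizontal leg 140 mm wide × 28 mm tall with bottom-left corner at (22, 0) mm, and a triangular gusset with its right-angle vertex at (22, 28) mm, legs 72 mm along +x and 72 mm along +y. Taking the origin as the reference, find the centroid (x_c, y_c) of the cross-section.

vertical leg: A = 22 × 150 = 3300.00, centroid at (11.00, 75.00).
horizontal leg: A = 140 × 28 = 3920.00, centroid at (92.00, 14.00).
gusset: A = ½·72·72 = 2592.00, centroid at (46.00, 52.00).
ΣA = 9812.00 mm²
ΣAx_c = (3300.00)(11.00) + (3920.00)(92.00) + (2592.00)(46.00) = 516172.00 mm³
ΣAy_c = (3300.00)(75.00) + (3920.00)(14.00) + (2592.00)(52.00) = 437164.00 mm³
x_c = 516172.00 / 9812.00 = 52.61 mm
y_c = 437164.00 / 9812.00 = 44.55 mm

x_c = 52.61 mm, y_c = 44.55 mm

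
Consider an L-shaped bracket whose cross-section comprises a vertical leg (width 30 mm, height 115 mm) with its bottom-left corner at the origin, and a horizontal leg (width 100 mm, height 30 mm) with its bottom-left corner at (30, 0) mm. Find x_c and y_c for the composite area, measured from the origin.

x_c = 45.23 mm, y_c = 37.73 mm

vertical leg: A = 30 × 115 = 3450.00, centroid at (15.00, 57.50).
horizontal leg: A = 100 × 30 = 3000.00, centroid at (80.00, 15.00).
ΣA = 6450.00 mm²
ΣAx_c = (3450.00)(15.00) + (3000.00)(80.00) = 291750.00 mm³
ΣAy_c = (3450.00)(57.50) + (3000.00)(15.00) = 243375.00 mm³
x_c = 291750.00 / 6450.00 = 45.23 mm
y_c = 243375.00 / 6450.00 = 37.73 mm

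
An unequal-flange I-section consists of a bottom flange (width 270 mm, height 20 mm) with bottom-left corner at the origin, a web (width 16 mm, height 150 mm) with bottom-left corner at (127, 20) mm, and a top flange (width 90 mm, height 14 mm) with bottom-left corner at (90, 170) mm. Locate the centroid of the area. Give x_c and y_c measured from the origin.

x_c = 135.00 mm, y_c = 55.74 mm

bottom flange: A = 270 × 20 = 5400.00, centroid at (135.00, 10.00).
web: A = 16 × 150 = 2400.00, centroid at (135.00, 95.00).
top flange: A = 90 × 14 = 1260.00, centroid at (135.00, 177.00).
ΣA = 9060.00 mm², ΣAx_c = 1223100.00 mm³, ΣAy_c = 505020.00 mm³.
x_c = 1223100.00/9060.00 = 135.00 mm; y_c = 505020.00/9060.00 = 55.74 mm.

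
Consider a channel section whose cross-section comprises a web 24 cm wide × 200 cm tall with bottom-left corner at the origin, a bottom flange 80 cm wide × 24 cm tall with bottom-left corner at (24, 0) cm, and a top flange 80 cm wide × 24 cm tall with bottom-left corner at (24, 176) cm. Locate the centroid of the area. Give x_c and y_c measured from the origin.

x_c = 35.11 cm, y_c = 100.00 cm

Part | A | x̄ᵢ | ȳᵢ | A·x̄ᵢ | A·ȳᵢ
web | 4800.00 | 12.00 | 100.00 | 57600.00 | 480000.00
bottom flange | 1920.00 | 64.00 | 12.00 | 122880.00 | 23040.00
top flange | 1920.00 | 64.00 | 188.00 | 122880.00 | 360960.00
Σ | 8640.00 |  |  | 303360.00 | 864000.00
x_c = 303360.00 / 8640.00 = 35.11 cm
y_c = 864000.00 / 8640.00 = 100.00 cm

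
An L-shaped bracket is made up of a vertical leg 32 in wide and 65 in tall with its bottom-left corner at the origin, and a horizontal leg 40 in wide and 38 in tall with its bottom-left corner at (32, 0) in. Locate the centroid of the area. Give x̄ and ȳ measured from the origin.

Part | A | x̄ᵢ | ȳᵢ | A·x̄ᵢ | A·ȳᵢ
vertical leg | 2080.00 | 16.00 | 32.50 | 33280.00 | 67600.00
horizontal leg | 1520.00 | 52.00 | 19.00 | 79040.00 | 28880.00
Σ | 3600.00 |  |  | 112320.00 | 96480.00
x̄ = 112320.00 / 3600.00 = 31.20 in
ȳ = 96480.00 / 3600.00 = 26.80 in

x̄ = 31.20 in, ȳ = 26.80 in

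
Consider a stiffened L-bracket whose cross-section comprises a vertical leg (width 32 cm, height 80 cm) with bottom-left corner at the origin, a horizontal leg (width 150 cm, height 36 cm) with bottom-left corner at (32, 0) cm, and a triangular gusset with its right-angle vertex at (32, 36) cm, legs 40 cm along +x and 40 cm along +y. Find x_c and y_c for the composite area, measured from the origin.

vertical leg: A = 32 × 80 = 2560.00, centroid at (16.00, 40.00).
horizontal leg: A = 150 × 36 = 5400.00, centroid at (107.00, 18.00).
gusset: A = ½·40·40 = 800.00, centroid at (45.33, 49.33).
ΣA = 8760.00 cm²
ΣAx_c = (2560.00)(16.00) + (5400.00)(107.00) + (800.00)(45.33) = 655026.67 cm³
ΣAy_c = (2560.00)(40.00) + (5400.00)(18.00) + (800.00)(49.33) = 239066.67 cm³
x_c = 655026.67 / 8760.00 = 74.77 cm
y_c = 239066.67 / 8760.00 = 27.29 cm

x_c = 74.77 cm, y_c = 27.29 cm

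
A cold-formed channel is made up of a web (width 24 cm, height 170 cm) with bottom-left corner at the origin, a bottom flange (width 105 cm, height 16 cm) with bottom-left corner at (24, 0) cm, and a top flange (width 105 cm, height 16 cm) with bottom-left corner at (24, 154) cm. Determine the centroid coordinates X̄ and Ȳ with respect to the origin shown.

X̄ = 41.13 cm, Ȳ = 85.00 cm

Part | A | x̄ᵢ | ȳᵢ | A·x̄ᵢ | A·ȳᵢ
web | 4080.00 | 12.00 | 85.00 | 48960.00 | 346800.00
bottom flange | 1680.00 | 76.50 | 8.00 | 128520.00 | 13440.00
top flange | 1680.00 | 76.50 | 162.00 | 128520.00 | 272160.00
Σ | 7440.00 |  |  | 306000.00 | 632400.00
X̄ = 306000.00 / 7440.00 = 41.13 cm
Ȳ = 632400.00 / 7440.00 = 85.00 cm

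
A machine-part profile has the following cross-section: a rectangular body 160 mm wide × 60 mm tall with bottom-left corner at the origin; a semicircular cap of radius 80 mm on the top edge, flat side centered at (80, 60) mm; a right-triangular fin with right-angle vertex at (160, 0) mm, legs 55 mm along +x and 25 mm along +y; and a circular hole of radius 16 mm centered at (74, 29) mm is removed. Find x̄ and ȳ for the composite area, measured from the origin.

x̄ = 83.71 mm, ȳ = 62.19 mm

rectangular body: A = 160 × 60 = 9600.00, centroid at (80.00, 30.00).
semicircular top: A = ½π·80² = 10053.10, centroid at (80.00, 93.95).
triangular fin: A = ½·55·25 = 687.50, centroid at (178.33, 8.33).
hole: A = −π·16² = -804.25, centroid at (74.00, 29.00).
ΣA = 19536.35 mm², ΣAx̄ = 1635337.55 mm³, ΣAȳ = 1214925.11 mm³.
x̄ = 1635337.55/19536.35 = 83.71 mm; ȳ = 1214925.11/19536.35 = 62.19 mm.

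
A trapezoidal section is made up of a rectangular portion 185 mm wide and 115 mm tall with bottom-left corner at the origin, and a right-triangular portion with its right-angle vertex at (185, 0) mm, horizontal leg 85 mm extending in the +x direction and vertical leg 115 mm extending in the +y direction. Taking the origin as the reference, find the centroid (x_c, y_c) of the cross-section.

rectangular portion: A = 185 × 115 = 21275.00, centroid at (92.50, 57.50).
triangular portion: A = ½·85·115 = 4887.50, centroid at (213.33, 38.33).
ΣA = 26162.50 mm²
ΣAx_c = (21275.00)(92.50) + (4887.50)(213.33) = 3010604.17 mm³
ΣAy_c = (21275.00)(57.50) + (4887.50)(38.33) = 1410666.67 mm³
x_c = 3010604.17 / 26162.50 = 115.07 mm
y_c = 1410666.67 / 26162.50 = 53.92 mm

x_c = 115.07 mm, y_c = 53.92 mm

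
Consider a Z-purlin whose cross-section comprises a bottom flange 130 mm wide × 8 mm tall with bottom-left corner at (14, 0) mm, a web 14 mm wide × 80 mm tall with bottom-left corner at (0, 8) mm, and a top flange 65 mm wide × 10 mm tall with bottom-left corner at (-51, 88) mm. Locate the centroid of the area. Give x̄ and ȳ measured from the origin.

x̄ = 27.75 mm, ȳ = 42.12 mm

bottom flange: A = 130 × 8 = 1040.00, centroid at (79.00, 4.00).
web: A = 14 × 80 = 1120.00, centroid at (7.00, 48.00).
top flange: A = 65 × 10 = 650.00, centroid at (-18.50, 93.00).
ΣA = 2810.00 mm²
ΣAx̄ = (1040.00)(79.00) + (1120.00)(7.00) + (650.00)(-18.50) = 77975.00 mm³
ΣAȳ = (1040.00)(4.00) + (1120.00)(48.00) + (650.00)(93.00) = 118370.00 mm³
x̄ = 77975.00 / 2810.00 = 27.75 mm
ȳ = 118370.00 / 2810.00 = 42.12 mm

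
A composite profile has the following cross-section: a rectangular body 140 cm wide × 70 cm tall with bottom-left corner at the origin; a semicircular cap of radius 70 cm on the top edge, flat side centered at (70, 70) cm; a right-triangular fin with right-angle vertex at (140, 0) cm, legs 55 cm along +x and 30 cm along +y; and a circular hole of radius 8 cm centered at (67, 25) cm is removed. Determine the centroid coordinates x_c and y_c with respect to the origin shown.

rectangular body: A = 140 × 70 = 9800.00, centroid at (70.00, 35.00).
semicircular top: A = ½π·70² = 7696.90, centroid at (70.00, 99.71).
triangular fin: A = ½·55·30 = 825.00, centroid at (158.33, 10.00).
hole: A = −π·8² = -201.06, centroid at (67.00, 25.00).
ΣA = 18120.84 cm², ΣAx_c = 1341936.99 cm³, ΣAy_c = 1113673.26 cm³.
x_c = 1341936.99/18120.84 = 74.05 cm; y_c = 1113673.26/18120.84 = 61.46 cm.

x_c = 74.05 cm, y_c = 61.46 cm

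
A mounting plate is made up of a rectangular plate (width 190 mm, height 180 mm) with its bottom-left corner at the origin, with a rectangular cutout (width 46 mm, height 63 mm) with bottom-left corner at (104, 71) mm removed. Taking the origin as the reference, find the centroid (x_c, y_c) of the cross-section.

Part | A | x̄ᵢ | ȳᵢ | A·x̄ᵢ | A·ȳᵢ
plate | 34200.00 | 95.00 | 90.00 | 3249000.00 | 3078000.00
hole | -2898.00 | 127.00 | 102.50 | -368046.00 | -297045.00
Σ | 31302.00 |  |  | 2880954.00 | 2780955.00
x_c = 2880954.00 / 31302.00 = 92.04 mm
y_c = 2780955.00 / 31302.00 = 88.84 mm

x_c = 92.04 mm, y_c = 88.84 mm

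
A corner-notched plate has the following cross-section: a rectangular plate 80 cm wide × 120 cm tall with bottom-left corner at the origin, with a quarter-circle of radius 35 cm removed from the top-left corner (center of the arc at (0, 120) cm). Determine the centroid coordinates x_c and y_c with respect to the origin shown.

Part | A | x̄ᵢ | ȳᵢ | A·x̄ᵢ | A·ȳᵢ
plate | 9600.00 | 40.00 | 60.00 | 384000.00 | 576000.00
removed quarter-circle | -962.11 | 14.85 | 105.15 | -14291.67 | -101161.86
Σ | 8637.89 |  |  | 369708.33 | 474838.14
x_c = 369708.33 / 8637.89 = 42.80 cm
y_c = 474838.14 / 8637.89 = 54.97 cm

x_c = 42.80 cm, y_c = 54.97 cm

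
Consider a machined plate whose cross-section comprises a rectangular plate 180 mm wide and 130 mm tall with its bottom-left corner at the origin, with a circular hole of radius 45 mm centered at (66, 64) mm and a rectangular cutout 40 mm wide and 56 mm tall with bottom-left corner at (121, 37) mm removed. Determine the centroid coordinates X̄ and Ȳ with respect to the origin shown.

plate: A = 180 × 130 = 23400.00, centroid at (90.00, 65.00).
hole 1: A = −π·45² = -6361.73, centroid at (66.00, 64.00).
hole 2: A = −(40 × 56) = -2240.00, centroid at (141.00, 65.00).
ΣA = 14798.27 mm², ΣAX̄ = 1370286.14 mm³, ΣAȲ = 968249.59 mm³.
X̄ = 1370286.14/14798.27 = 92.60 mm; Ȳ = 968249.59/14798.27 = 65.43 mm.

X̄ = 92.60 mm, Ȳ = 65.43 mm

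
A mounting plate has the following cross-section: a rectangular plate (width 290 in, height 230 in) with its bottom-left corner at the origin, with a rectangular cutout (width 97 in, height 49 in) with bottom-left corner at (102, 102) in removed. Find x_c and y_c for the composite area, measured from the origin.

x_c = 144.58 in, y_c = 114.12 in

Part | A | x̄ᵢ | ȳᵢ | A·x̄ᵢ | A·ȳᵢ
plate | 66700.00 | 145.00 | 115.00 | 9671500.00 | 7670500.00
hole | -4753.00 | 150.50 | 126.50 | -715326.50 | -601254.50
Σ | 61947.00 |  |  | 8956173.50 | 7069245.50
x_c = 8956173.50 / 61947.00 = 144.58 in
y_c = 7069245.50 / 61947.00 = 114.12 in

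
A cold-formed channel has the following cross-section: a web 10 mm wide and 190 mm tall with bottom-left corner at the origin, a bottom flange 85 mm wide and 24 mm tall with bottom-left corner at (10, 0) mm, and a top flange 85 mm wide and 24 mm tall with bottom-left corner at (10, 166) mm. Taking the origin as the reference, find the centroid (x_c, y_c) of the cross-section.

x_c = 37.41 mm, y_c = 95.00 mm

Part | A | x̄ᵢ | ȳᵢ | A·x̄ᵢ | A·ȳᵢ
web | 1900.00 | 5.00 | 95.00 | 9500.00 | 180500.00
bottom flange | 2040.00 | 52.50 | 12.00 | 107100.00 | 24480.00
top flange | 2040.00 | 52.50 | 178.00 | 107100.00 | 363120.00
Σ | 5980.00 |  |  | 223700.00 | 568100.00
x_c = 223700.00 / 5980.00 = 37.41 mm
y_c = 568100.00 / 5980.00 = 95.00 mm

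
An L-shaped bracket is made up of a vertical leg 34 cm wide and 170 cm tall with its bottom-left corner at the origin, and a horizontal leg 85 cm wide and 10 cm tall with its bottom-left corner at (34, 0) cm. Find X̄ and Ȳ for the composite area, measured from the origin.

X̄ = 24.63 cm, Ȳ = 74.74 cm

vertical leg: A = 34 × 170 = 5780.00, centroid at (17.00, 85.00).
horizontal leg: A = 85 × 10 = 850.00, centroid at (76.50, 5.00).
ΣA = 6630.00 cm²
ΣAX̄ = (5780.00)(17.00) + (850.00)(76.50) = 163285.00 cm³
ΣAȲ = (5780.00)(85.00) + (850.00)(5.00) = 495550.00 cm³
X̄ = 163285.00 / 6630.00 = 24.63 cm
Ȳ = 495550.00 / 6630.00 = 74.74 cm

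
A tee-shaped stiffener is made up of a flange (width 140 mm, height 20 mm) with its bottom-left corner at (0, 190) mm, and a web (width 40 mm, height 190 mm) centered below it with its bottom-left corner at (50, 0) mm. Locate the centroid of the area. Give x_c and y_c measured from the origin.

web: A = 40 × 190 = 7600.00, centroid at (70.00, 95.00).
flange: A = 140 × 20 = 2800.00, centroid at (70.00, 200.00).
ΣA = 10400.00 mm², ΣAx_c = 728000.00 mm³, ΣAy_c = 1282000.00 mm³.
x_c = 728000.00/10400.00 = 70.00 mm; y_c = 1282000.00/10400.00 = 123.27 mm.

x_c = 70.00 mm, y_c = 123.27 mm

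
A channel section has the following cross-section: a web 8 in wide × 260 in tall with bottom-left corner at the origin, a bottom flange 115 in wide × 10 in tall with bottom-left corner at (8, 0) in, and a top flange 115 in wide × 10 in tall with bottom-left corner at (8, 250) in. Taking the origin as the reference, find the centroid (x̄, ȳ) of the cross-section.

web: A = 8 × 260 = 2080.00, centroid at (4.00, 130.00).
bottom flange: A = 115 × 10 = 1150.00, centroid at (65.50, 5.00).
top flange: A = 115 × 10 = 1150.00, centroid at (65.50, 255.00).
ΣA = 4380.00 in², ΣAx̄ = 158970.00 in³, ΣAȳ = 569400.00 in³.
x̄ = 158970.00/4380.00 = 36.29 in; ȳ = 569400.00/4380.00 = 130.00 in.

x̄ = 36.29 in, ȳ = 130.00 in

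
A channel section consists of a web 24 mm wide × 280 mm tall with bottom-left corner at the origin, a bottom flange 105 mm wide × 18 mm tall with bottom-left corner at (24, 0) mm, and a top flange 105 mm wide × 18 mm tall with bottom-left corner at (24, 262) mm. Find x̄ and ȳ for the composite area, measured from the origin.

x̄ = 35.22 mm, ȳ = 140.00 mm

web: A = 24 × 280 = 6720.00, centroid at (12.00, 140.00).
bottom flange: A = 105 × 18 = 1890.00, centroid at (76.50, 9.00).
top flange: A = 105 × 18 = 1890.00, centroid at (76.50, 271.00).
ΣA = 10500.00 mm², ΣAx̄ = 369810.00 mm³, ΣAȳ = 1470000.00 mm³.
x̄ = 369810.00/10500.00 = 35.22 mm; ȳ = 1470000.00/10500.00 = 140.00 mm.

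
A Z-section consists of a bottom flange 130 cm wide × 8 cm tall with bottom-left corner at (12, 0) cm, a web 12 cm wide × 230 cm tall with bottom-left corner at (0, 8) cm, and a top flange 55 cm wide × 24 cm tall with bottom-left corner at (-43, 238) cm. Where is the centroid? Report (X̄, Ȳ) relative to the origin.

bottom flange: A = 130 × 8 = 1040.00, centroid at (77.00, 4.00).
web: A = 12 × 230 = 2760.00, centroid at (6.00, 123.00).
top flange: A = 55 × 24 = 1320.00, centroid at (-15.50, 250.00).
ΣA = 5120.00 cm², ΣAX̄ = 76180.00 cm³, ΣAȲ = 673640.00 cm³.
X̄ = 76180.00/5120.00 = 14.88 cm; Ȳ = 673640.00/5120.00 = 131.57 cm.

X̄ = 14.88 cm, Ȳ = 131.57 cm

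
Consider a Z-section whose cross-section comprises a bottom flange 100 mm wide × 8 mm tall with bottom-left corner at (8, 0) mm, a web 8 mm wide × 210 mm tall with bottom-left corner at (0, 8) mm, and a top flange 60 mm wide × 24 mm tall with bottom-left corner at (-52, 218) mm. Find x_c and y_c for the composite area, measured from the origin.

x_c = 5.47 mm, y_c = 133.73 mm

Part | A | x̄ᵢ | ȳᵢ | A·x̄ᵢ | A·ȳᵢ
bottom flange | 800.00 | 58.00 | 4.00 | 46400.00 | 3200.00
web | 1680.00 | 4.00 | 113.00 | 6720.00 | 189840.00
top flange | 1440.00 | -22.00 | 230.00 | -31680.00 | 331200.00
Σ | 3920.00 |  |  | 21440.00 | 524240.00
x_c = 21440.00 / 3920.00 = 5.47 mm
y_c = 524240.00 / 3920.00 = 133.73 mm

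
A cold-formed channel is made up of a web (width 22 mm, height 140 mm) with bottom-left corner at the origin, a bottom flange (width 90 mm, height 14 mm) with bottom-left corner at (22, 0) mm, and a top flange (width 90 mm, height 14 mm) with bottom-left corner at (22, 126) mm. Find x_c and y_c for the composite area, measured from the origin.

x_c = 36.20 mm, y_c = 70.00 mm

web: A = 22 × 140 = 3080.00, centroid at (11.00, 70.00).
bottom flange: A = 90 × 14 = 1260.00, centroid at (67.00, 7.00).
top flange: A = 90 × 14 = 1260.00, centroid at (67.00, 133.00).
ΣA = 5600.00 mm², ΣAx_c = 202720.00 mm³, ΣAy_c = 392000.00 mm³.
x_c = 202720.00/5600.00 = 36.20 mm; y_c = 392000.00/5600.00 = 70.00 mm.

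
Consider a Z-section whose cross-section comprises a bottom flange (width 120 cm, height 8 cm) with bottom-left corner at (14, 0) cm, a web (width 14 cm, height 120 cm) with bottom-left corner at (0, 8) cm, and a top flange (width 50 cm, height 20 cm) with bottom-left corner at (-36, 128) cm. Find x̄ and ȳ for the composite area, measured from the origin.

bottom flange: A = 120 × 8 = 960.00, centroid at (74.00, 4.00).
web: A = 14 × 120 = 1680.00, centroid at (7.00, 68.00).
top flange: A = 50 × 20 = 1000.00, centroid at (-11.00, 138.00).
ΣA = 3640.00 cm²
ΣAx̄ = (960.00)(74.00) + (1680.00)(7.00) + (1000.00)(-11.00) = 71800.00 cm³
ΣAȳ = (960.00)(4.00) + (1680.00)(68.00) + (1000.00)(138.00) = 256080.00 cm³
x̄ = 71800.00 / 3640.00 = 19.73 cm
ȳ = 256080.00 / 3640.00 = 70.35 cm

x̄ = 19.73 cm, ȳ = 70.35 cm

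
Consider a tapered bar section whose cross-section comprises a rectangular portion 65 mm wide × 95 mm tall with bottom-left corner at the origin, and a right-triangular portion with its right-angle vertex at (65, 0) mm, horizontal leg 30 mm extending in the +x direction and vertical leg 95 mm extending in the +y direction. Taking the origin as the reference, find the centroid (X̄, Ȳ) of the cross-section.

Part | A | x̄ᵢ | ȳᵢ | A·x̄ᵢ | A·ȳᵢ
rectangular portion | 6175.00 | 32.50 | 47.50 | 200687.50 | 293312.50
triangular portion | 1425.00 | 75.00 | 31.67 | 106875.00 | 45125.00
Σ | 7600.00 |  |  | 307562.50 | 338437.50
X̄ = 307562.50 / 7600.00 = 40.47 mm
Ȳ = 338437.50 / 7600.00 = 44.53 mm

X̄ = 40.47 mm, Ȳ = 44.53 mm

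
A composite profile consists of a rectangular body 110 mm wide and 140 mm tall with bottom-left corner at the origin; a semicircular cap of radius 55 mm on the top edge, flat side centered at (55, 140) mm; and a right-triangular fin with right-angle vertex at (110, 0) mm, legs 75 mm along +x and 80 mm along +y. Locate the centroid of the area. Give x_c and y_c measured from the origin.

x_c = 65.37 mm, y_c = 83.54 mm

rectangular body: A = 110 × 140 = 15400.00, centroid at (55.00, 70.00).
semicircular top: A = ½π·55² = 4751.66, centroid at (55.00, 163.34).
triangular fin: A = ½·75·80 = 3000.00, centroid at (135.00, 26.67).
ΣA = 23151.66 mm²
ΣAx_c = (15400.00)(55.00) + (4751.66)(55.00) + (3000.00)(135.00) = 1513341.24 mm³
ΣAy_c = (15400.00)(70.00) + (4751.66)(163.34) + (3000.00)(26.67) = 1934148.91 mm³
x_c = 1513341.24 / 23151.66 = 65.37 mm
y_c = 1934148.91 / 23151.66 = 83.54 mm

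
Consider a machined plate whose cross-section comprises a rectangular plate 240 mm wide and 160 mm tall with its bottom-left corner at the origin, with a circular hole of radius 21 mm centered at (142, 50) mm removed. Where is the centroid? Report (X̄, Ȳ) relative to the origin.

X̄ = 119.18 mm, Ȳ = 81.12 mm

Part | A | x̄ᵢ | ȳᵢ | A·x̄ᵢ | A·ȳᵢ
plate | 38400.00 | 120.00 | 80.00 | 4608000.00 | 3072000.00
hole | -1385.44 | 142.00 | 50.00 | -196732.82 | -69272.12
Σ | 37014.56 |  |  | 4411267.18 | 3002727.88
X̄ = 4411267.18 / 37014.56 = 119.18 mm
Ȳ = 3002727.88 / 37014.56 = 81.12 mm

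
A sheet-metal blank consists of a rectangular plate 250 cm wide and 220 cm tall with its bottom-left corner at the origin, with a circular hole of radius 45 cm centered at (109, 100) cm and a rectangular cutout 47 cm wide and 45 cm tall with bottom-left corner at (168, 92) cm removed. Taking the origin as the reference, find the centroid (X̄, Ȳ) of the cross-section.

X̄ = 124.16 cm, Ȳ = 111.16 cm

plate: A = 250 × 220 = 55000.00, centroid at (125.00, 110.00).
hole 1: A = −π·45² = -6361.73, centroid at (109.00, 100.00).
hole 2: A = −(47 × 45) = -2115.00, centroid at (191.50, 114.50).
ΣA = 46523.27 cm², ΣAX̄ = 5776549.46 cm³, ΣAȲ = 5171659.99 cm³.
X̄ = 5776549.46/46523.27 = 124.16 cm; Ȳ = 5171659.99/46523.27 = 111.16 cm.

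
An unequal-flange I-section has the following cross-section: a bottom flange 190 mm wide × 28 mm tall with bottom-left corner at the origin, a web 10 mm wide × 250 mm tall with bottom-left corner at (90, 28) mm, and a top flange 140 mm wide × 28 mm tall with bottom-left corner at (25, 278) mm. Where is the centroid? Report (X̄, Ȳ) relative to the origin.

X̄ = 95.00 mm, Ȳ = 136.42 mm

bottom flange: A = 190 × 28 = 5320.00, centroid at (95.00, 14.00).
web: A = 10 × 250 = 2500.00, centroid at (95.00, 153.00).
top flange: A = 140 × 28 = 3920.00, centroid at (95.00, 292.00).
ΣA = 11740.00 mm²
ΣAX̄ = (5320.00)(95.00) + (2500.00)(95.00) + (3920.00)(95.00) = 1115300.00 mm³
ΣAȲ = (5320.00)(14.00) + (2500.00)(153.00) + (3920.00)(292.00) = 1601620.00 mm³
X̄ = 1115300.00 / 11740.00 = 95.00 mm
Ȳ = 1601620.00 / 11740.00 = 136.42 mm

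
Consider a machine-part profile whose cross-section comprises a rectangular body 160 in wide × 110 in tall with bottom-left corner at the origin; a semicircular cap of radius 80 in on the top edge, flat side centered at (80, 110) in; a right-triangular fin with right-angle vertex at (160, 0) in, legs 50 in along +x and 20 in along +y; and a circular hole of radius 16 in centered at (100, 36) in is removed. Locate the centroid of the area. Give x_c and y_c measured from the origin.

x_c = 81.18 in, y_c = 87.37 in

rectangular body: A = 160 × 110 = 17600.00, centroid at (80.00, 55.00).
semicircular top: A = ½π·80² = 10053.10, centroid at (80.00, 143.95).
triangular fin: A = ½·50·20 = 500.00, centroid at (176.67, 6.67).
hole: A = −π·16² = -804.25, centroid at (100.00, 36.00).
ΣA = 27348.85 in²
ΣAx_c = (17600.00)(80.00) + (10053.10)(80.00) + (500.00)(176.67) + (-804.25)(100.00) = 2220156.28 in³
ΣAy_c = (17600.00)(55.00) + (10053.10)(143.95) + (500.00)(6.67) + (-804.25)(36.00) = 2389554.36 in³
x_c = 2220156.28 / 27348.85 = 81.18 in
y_c = 2389554.36 / 27348.85 = 87.37 in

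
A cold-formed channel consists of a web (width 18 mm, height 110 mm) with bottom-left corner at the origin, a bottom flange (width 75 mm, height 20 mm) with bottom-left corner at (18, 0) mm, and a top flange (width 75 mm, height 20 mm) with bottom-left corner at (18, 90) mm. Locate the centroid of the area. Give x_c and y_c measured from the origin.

Part | A | x̄ᵢ | ȳᵢ | A·x̄ᵢ | A·ȳᵢ
web | 1980.00 | 9.00 | 55.00 | 17820.00 | 108900.00
bottom flange | 1500.00 | 55.50 | 10.00 | 83250.00 | 15000.00
top flange | 1500.00 | 55.50 | 100.00 | 83250.00 | 150000.00
Σ | 4980.00 |  |  | 184320.00 | 273900.00
x_c = 184320.00 / 4980.00 = 37.01 mm
y_c = 273900.00 / 4980.00 = 55.00 mm

x_c = 37.01 mm, y_c = 55.00 mm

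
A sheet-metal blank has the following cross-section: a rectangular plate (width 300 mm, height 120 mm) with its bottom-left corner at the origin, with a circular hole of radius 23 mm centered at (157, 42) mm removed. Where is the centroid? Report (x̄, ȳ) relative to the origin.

x̄ = 149.66 mm, ȳ = 60.87 mm

Part | A | x̄ᵢ | ȳᵢ | A·x̄ᵢ | A·ȳᵢ
plate | 36000.00 | 150.00 | 60.00 | 5400000.00 | 2160000.00
hole | -1661.90 | 157.00 | 42.00 | -260918.69 | -69799.91
Σ | 34338.10 |  |  | 5139081.31 | 2090200.09
x̄ = 5139081.31 / 34338.10 = 149.66 mm
ȳ = 2090200.09 / 34338.10 = 60.87 mm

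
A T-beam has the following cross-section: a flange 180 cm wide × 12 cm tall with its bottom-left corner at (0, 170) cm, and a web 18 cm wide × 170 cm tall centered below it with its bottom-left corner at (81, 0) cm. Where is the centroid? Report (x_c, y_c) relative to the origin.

web: A = 18 × 170 = 3060.00, centroid at (90.00, 85.00).
flange: A = 180 × 12 = 2160.00, centroid at (90.00, 176.00).
ΣA = 5220.00 cm²
ΣAx_c = (3060.00)(90.00) + (2160.00)(90.00) = 469800.00 cm³
ΣAy_c = (3060.00)(85.00) + (2160.00)(176.00) = 640260.00 cm³
x_c = 469800.00 / 5220.00 = 90.00 cm
y_c = 640260.00 / 5220.00 = 122.66 cm

x_c = 90.00 cm, y_c = 122.66 cm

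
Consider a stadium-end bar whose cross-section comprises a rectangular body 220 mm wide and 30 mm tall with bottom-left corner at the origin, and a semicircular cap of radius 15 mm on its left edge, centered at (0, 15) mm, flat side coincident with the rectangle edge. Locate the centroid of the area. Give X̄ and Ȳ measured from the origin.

Part | A | x̄ᵢ | ȳᵢ | A·x̄ᵢ | A·ȳᵢ
rectangular body | 6600.00 | 110.00 | 15.00 | 726000.00 | 99000.00
semicircular end | 353.43 | -6.37 | 15.00 | -2250.00 | 5301.44
Σ | 6953.43 |  |  | 723750.00 | 104301.44
X̄ = 723750.00 / 6953.43 = 104.09 mm
Ȳ = 104301.44 / 6953.43 = 15.00 mm

X̄ = 104.09 mm, Ȳ = 15.00 mm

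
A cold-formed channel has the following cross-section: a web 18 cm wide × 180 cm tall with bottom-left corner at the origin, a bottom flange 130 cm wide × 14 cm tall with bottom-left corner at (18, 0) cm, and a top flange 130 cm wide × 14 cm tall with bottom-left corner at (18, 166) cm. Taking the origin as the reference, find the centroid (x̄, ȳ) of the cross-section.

x̄ = 48.15 cm, ȳ = 90.00 cm

web: A = 18 × 180 = 3240.00, centroid at (9.00, 90.00).
bottom flange: A = 130 × 14 = 1820.00, centroid at (83.00, 7.00).
top flange: A = 130 × 14 = 1820.00, centroid at (83.00, 173.00).
ΣA = 6880.00 cm²
ΣAx̄ = (3240.00)(9.00) + (1820.00)(83.00) + (1820.00)(83.00) = 331280.00 cm³
ΣAȳ = (3240.00)(90.00) + (1820.00)(7.00) + (1820.00)(173.00) = 619200.00 cm³
x̄ = 331280.00 / 6880.00 = 48.15 cm
ȳ = 619200.00 / 6880.00 = 90.00 cm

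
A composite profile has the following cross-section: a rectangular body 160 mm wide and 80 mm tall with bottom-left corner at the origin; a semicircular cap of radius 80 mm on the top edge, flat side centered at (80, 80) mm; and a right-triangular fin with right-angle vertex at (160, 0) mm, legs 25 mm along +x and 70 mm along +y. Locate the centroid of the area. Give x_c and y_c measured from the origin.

Part | A | x̄ᵢ | ȳᵢ | A·x̄ᵢ | A·ȳᵢ
rectangular body | 12800.00 | 80.00 | 40.00 | 1024000.00 | 512000.00
semicircular top | 10053.10 | 80.00 | 113.95 | 804247.72 | 1145581.05
triangular fin | 875.00 | 168.33 | 23.33 | 147291.67 | 20416.67
Σ | 23728.10 |  |  | 1975539.39 | 1677997.72
x_c = 1975539.39 / 23728.10 = 83.26 mm
y_c = 1677997.72 / 23728.10 = 70.72 mm

x_c = 83.26 mm, y_c = 70.72 mm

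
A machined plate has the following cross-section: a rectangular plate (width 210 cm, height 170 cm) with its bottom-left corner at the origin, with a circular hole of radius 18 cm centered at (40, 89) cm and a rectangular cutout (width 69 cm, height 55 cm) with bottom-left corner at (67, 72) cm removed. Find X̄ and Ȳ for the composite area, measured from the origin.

X̄ = 107.57 cm, Ȳ = 83.09 cm

plate: A = 210 × 170 = 35700.00, centroid at (105.00, 85.00).
hole 1: A = −π·18² = -1017.88, centroid at (40.00, 89.00).
hole 2: A = −(69 × 55) = -3795.00, centroid at (101.50, 99.50).
ΣA = 30887.12 cm²
ΣAX̄ = (35700.00)(105.00) + (-1017.88)(40.00) + (-3795.00)(101.50) = 3322592.46 cm³
ΣAȲ = (35700.00)(85.00) + (-1017.88)(89.00) + (-3795.00)(99.50) = 2566306.53 cm³
X̄ = 3322592.46 / 30887.12 = 107.57 cm
Ȳ = 2566306.53 / 30887.12 = 83.09 cm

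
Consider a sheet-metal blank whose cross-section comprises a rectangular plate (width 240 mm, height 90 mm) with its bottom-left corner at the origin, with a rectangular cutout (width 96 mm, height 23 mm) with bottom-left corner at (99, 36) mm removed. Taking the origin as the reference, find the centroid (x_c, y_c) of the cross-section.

x_c = 116.93 mm, y_c = 44.72 mm

Part | A | x̄ᵢ | ȳᵢ | A·x̄ᵢ | A·ȳᵢ
plate | 21600.00 | 120.00 | 45.00 | 2592000.00 | 972000.00
hole | -2208.00 | 147.00 | 47.50 | -324576.00 | -104880.00
Σ | 19392.00 |  |  | 2267424.00 | 867120.00
x_c = 2267424.00 / 19392.00 = 116.93 mm
y_c = 867120.00 / 19392.00 = 44.72 mm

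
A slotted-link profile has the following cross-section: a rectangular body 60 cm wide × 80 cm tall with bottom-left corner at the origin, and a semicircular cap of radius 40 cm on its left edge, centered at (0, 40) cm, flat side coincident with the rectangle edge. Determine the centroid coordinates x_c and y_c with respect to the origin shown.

x_c = 13.86 cm, y_c = 40.00 cm

rectangular body: A = 60 × 80 = 4800.00, centroid at (30.00, 40.00).
semicircular end: A = ½π·40² = 2513.27, centroid at (-16.98, 40.00).
ΣA = 7313.27 cm²
ΣAx_c = (4800.00)(30.00) + (2513.27)(-16.98) = 101333.33 cm³
ΣAy_c = (4800.00)(40.00) + (2513.27)(40.00) = 292530.96 cm³
x_c = 101333.33 / 7313.27 = 13.86 cm
y_c = 292530.96 / 7313.27 = 40.00 cm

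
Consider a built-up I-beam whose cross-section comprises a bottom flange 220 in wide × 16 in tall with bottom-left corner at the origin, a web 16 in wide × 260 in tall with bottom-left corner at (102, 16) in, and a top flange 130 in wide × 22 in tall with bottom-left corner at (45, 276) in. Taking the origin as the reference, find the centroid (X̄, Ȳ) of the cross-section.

X̄ = 110.00 in, Ȳ = 138.17 in

bottom flange: A = 220 × 16 = 3520.00, centroid at (110.00, 8.00).
web: A = 16 × 260 = 4160.00, centroid at (110.00, 146.00).
top flange: A = 130 × 22 = 2860.00, centroid at (110.00, 287.00).
ΣA = 10540.00 in², ΣAX̄ = 1159400.00 in³, ΣAȲ = 1456340.00 in³.
X̄ = 1159400.00/10540.00 = 110.00 in; Ȳ = 1456340.00/10540.00 = 138.17 in.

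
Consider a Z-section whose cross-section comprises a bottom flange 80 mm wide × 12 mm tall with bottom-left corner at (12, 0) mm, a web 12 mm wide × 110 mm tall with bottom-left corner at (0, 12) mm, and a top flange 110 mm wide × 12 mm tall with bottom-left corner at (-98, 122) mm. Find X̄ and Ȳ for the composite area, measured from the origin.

X̄ = 0.30 mm, Ȳ = 73.10 mm

bottom flange: A = 80 × 12 = 960.00, centroid at (52.00, 6.00).
web: A = 12 × 110 = 1320.00, centroid at (6.00, 67.00).
top flange: A = 110 × 12 = 1320.00, centroid at (-43.00, 128.00).
ΣA = 3600.00 mm²
ΣAX̄ = (960.00)(52.00) + (1320.00)(6.00) + (1320.00)(-43.00) = 1080.00 mm³
ΣAȲ = (960.00)(6.00) + (1320.00)(67.00) + (1320.00)(128.00) = 263160.00 mm³
X̄ = 1080.00 / 3600.00 = 0.30 mm
Ȳ = 263160.00 / 3600.00 = 73.10 mm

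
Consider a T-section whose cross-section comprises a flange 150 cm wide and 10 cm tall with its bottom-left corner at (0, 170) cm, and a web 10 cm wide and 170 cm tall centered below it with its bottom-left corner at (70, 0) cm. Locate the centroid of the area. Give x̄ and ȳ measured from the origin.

web: A = 10 × 170 = 1700.00, centroid at (75.00, 85.00).
flange: A = 150 × 10 = 1500.00, centroid at (75.00, 175.00).
ΣA = 3200.00 cm²
ΣAx̄ = (1700.00)(75.00) + (1500.00)(75.00) = 240000.00 cm³
ΣAȳ = (1700.00)(85.00) + (1500.00)(175.00) = 407000.00 cm³
x̄ = 240000.00 / 3200.00 = 75.00 cm
ȳ = 407000.00 / 3200.00 = 127.19 cm

x̄ = 75.00 cm, ȳ = 127.19 cm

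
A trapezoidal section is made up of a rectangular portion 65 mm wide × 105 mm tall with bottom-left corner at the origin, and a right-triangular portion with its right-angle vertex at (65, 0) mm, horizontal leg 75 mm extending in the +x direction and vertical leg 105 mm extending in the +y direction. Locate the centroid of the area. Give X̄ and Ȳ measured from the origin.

X̄ = 53.54 mm, Ȳ = 46.10 mm

Part | A | x̄ᵢ | ȳᵢ | A·x̄ᵢ | A·ȳᵢ
rectangular portion | 6825.00 | 32.50 | 52.50 | 221812.50 | 358312.50
triangular portion | 3937.50 | 90.00 | 35.00 | 354375.00 | 137812.50
Σ | 10762.50 |  |  | 576187.50 | 496125.00
X̄ = 576187.50 / 10762.50 = 53.54 mm
Ȳ = 496125.00 / 10762.50 = 46.10 mm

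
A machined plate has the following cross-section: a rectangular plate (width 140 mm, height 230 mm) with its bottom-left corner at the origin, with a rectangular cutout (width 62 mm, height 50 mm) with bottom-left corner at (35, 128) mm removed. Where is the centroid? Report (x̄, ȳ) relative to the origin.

x̄ = 70.43 mm, ȳ = 110.95 mm

Part | A | x̄ᵢ | ȳᵢ | A·x̄ᵢ | A·ȳᵢ
plate | 32200.00 | 70.00 | 115.00 | 2254000.00 | 3703000.00
hole | -3100.00 | 66.00 | 153.00 | -204600.00 | -474300.00
Σ | 29100.00 |  |  | 2049400.00 | 3228700.00
x̄ = 2049400.00 / 29100.00 = 70.43 mm
ȳ = 3228700.00 / 29100.00 = 110.95 mm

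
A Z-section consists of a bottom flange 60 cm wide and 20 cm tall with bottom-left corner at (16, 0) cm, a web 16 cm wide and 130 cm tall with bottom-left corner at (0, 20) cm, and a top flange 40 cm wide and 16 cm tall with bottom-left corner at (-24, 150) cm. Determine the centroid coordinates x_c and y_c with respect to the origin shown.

x_c = 17.67 cm, y_c = 73.96 cm

bottom flange: A = 60 × 20 = 1200.00, centroid at (46.00, 10.00).
web: A = 16 × 130 = 2080.00, centroid at (8.00, 85.00).
top flange: A = 40 × 16 = 640.00, centroid at (-4.00, 158.00).
ΣA = 3920.00 cm², ΣAx_c = 69280.00 cm³, ΣAy_c = 289920.00 cm³.
x_c = 69280.00/3920.00 = 17.67 cm; y_c = 289920.00/3920.00 = 73.96 cm.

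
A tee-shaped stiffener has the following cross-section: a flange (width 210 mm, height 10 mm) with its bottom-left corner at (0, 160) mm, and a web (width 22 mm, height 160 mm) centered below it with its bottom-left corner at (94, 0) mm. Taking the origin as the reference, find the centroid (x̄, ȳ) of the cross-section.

x̄ = 105.00 mm, ȳ = 111.76 mm

Part | A | x̄ᵢ | ȳᵢ | A·x̄ᵢ | A·ȳᵢ
web | 3520.00 | 105.00 | 80.00 | 369600.00 | 281600.00
flange | 2100.00 | 105.00 | 165.00 | 220500.00 | 346500.00
Σ | 5620.00 |  |  | 590100.00 | 628100.00
x̄ = 590100.00 / 5620.00 = 105.00 mm
ȳ = 628100.00 / 5620.00 = 111.76 mm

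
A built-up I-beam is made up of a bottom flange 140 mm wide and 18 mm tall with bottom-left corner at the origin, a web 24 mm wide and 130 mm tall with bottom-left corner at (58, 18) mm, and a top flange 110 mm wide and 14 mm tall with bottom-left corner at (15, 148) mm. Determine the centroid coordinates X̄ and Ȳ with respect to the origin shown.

X̄ = 70.00 mm, Ȳ = 72.47 mm

Part | A | x̄ᵢ | ȳᵢ | A·x̄ᵢ | A·ȳᵢ
bottom flange | 2520.00 | 70.00 | 9.00 | 176400.00 | 22680.00
web | 3120.00 | 70.00 | 83.00 | 218400.00 | 258960.00
top flange | 1540.00 | 70.00 | 155.00 | 107800.00 | 238700.00
Σ | 7180.00 |  |  | 502600.00 | 520340.00
X̄ = 502600.00 / 7180.00 = 70.00 mm
Ȳ = 520340.00 / 7180.00 = 72.47 mm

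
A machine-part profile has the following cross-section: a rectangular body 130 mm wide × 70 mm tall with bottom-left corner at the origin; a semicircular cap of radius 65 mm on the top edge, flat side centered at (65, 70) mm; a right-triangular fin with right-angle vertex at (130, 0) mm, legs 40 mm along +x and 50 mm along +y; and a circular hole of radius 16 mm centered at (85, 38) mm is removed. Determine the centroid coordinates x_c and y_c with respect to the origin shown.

x_c = 68.91 mm, y_c = 59.77 mm

rectangular body: A = 130 × 70 = 9100.00, centroid at (65.00, 35.00).
semicircular top: A = ½π·65² = 6636.61, centroid at (65.00, 97.59).
triangular fin: A = ½·40·50 = 1000.00, centroid at (143.33, 16.67).
hole: A = −π·16² = -804.25, centroid at (85.00, 38.00).
ΣA = 15932.37 mm², ΣAx_c = 1097852.22 mm³, ΣAy_c = 952251.60 mm³.
x_c = 1097852.22/15932.37 = 68.91 mm; y_c = 952251.60/15932.37 = 59.77 mm.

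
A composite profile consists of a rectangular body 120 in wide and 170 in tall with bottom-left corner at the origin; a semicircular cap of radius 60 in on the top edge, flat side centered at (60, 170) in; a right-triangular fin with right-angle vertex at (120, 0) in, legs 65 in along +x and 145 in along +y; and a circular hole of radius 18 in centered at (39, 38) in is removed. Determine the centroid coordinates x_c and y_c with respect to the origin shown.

Part | A | x̄ᵢ | ȳᵢ | A·x̄ᵢ | A·ȳᵢ
rectangular body | 20400.00 | 60.00 | 85.00 | 1224000.00 | 1734000.00
semicircular top | 5654.87 | 60.00 | 195.46 | 339292.01 | 1105327.35
triangular fin | 4712.50 | 141.67 | 48.33 | 667604.17 | 227770.83
hole | -1017.88 | 39.00 | 38.00 | -39697.16 | -38679.29
Σ | 29749.49 |  |  | 2191199.01 | 3028418.90
x_c = 2191199.01 / 29749.49 = 73.66 in
y_c = 3028418.90 / 29749.49 = 101.80 in

x_c = 73.66 in, y_c = 101.80 in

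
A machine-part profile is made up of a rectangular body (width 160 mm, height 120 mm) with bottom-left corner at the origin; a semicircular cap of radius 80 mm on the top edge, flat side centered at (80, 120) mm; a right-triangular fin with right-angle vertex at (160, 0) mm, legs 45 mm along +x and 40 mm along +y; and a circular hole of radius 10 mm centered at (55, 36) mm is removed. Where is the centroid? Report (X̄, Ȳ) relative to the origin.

Part | A | x̄ᵢ | ȳᵢ | A·x̄ᵢ | A·ȳᵢ
rectangular body | 19200.00 | 80.00 | 60.00 | 1536000.00 | 1152000.00
semicircular top | 10053.10 | 80.00 | 153.95 | 804247.72 | 1547704.91
triangular fin | 900.00 | 175.00 | 13.33 | 157500.00 | 12000.00
hole | -314.16 | 55.00 | 36.00 | -17278.76 | -11309.73
Σ | 29838.94 |  |  | 2480468.96 | 2700395.18
X̄ = 2480468.96 / 29838.94 = 83.13 mm
Ȳ = 2700395.18 / 29838.94 = 90.50 mm

X̄ = 83.13 mm, Ȳ = 90.50 mm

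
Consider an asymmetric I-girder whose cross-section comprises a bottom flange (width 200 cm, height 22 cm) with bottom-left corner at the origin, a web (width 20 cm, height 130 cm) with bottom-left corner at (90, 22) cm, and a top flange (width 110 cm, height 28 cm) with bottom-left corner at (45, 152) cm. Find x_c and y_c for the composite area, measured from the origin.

x_c = 100.00 cm, y_c = 77.96 cm

Part | A | x̄ᵢ | ȳᵢ | A·x̄ᵢ | A·ȳᵢ
bottom flange | 4400.00 | 100.00 | 11.00 | 440000.00 | 48400.00
web | 2600.00 | 100.00 | 87.00 | 260000.00 | 226200.00
top flange | 3080.00 | 100.00 | 166.00 | 308000.00 | 511280.00
Σ | 10080.00 |  |  | 1008000.00 | 785880.00
x_c = 1008000.00 / 10080.00 = 100.00 cm
y_c = 785880.00 / 10080.00 = 77.96 cm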